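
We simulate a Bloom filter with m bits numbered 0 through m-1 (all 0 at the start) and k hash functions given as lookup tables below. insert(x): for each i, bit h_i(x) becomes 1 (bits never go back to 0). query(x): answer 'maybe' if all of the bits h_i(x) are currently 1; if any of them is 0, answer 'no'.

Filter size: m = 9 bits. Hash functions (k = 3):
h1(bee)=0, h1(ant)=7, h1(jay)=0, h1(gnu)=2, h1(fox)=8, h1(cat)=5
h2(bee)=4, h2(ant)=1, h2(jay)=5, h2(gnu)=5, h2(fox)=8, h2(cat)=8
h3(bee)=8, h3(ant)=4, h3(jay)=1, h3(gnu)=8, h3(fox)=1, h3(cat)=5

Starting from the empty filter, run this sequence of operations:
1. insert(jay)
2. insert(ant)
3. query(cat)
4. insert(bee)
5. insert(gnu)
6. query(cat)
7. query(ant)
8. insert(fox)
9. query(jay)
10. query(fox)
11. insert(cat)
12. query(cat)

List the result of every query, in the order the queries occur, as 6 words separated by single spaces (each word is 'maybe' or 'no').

Answer: no maybe maybe maybe maybe maybe

Derivation:
Start: bits=000000000
Op 1: insert jay -> sets bits 0 1 5 -> bits=110001000
Op 2: insert ant -> sets bits 1 4 7 -> bits=110011010
Op 3: query cat -> checks bit5=1, bit8=0 (has a 0) -> no
Op 4: insert bee -> sets bits 0 4 8 -> bits=110011011
Op 5: insert gnu -> sets bits 2 5 8 -> bits=111011011
Op 6: query cat -> checks bit5=1, bit8=1 (all 1) -> maybe
Op 7: query ant -> checks bit1=1, bit4=1, bit7=1 (all 1) -> maybe
Op 8: insert fox -> sets bits 1 8 -> bits=111011011
Op 9: query jay -> checks bit0=1, bit1=1, bit5=1 (all 1) -> maybe
Op 10: query fox -> checks bit1=1, bit8=1 (all 1) -> maybe
Op 11: insert cat -> sets bits 5 8 -> bits=111011011
Op 12: query cat -> checks bit5=1, bit8=1 (all 1) -> maybe
Query results in order: no maybe maybe maybe maybe maybe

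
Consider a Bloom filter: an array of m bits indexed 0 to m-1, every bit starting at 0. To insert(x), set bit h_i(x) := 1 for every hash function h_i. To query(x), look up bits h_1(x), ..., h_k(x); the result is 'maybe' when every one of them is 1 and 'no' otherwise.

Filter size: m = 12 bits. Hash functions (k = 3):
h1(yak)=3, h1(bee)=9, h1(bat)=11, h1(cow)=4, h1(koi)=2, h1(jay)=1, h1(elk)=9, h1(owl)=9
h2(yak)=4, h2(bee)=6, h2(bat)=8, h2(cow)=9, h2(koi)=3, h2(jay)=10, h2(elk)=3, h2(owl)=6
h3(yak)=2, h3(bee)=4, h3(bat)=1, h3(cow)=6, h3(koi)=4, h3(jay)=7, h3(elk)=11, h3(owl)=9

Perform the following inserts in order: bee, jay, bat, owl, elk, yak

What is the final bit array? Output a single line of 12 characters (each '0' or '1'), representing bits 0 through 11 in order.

Answer: 011110111111

Derivation:
Start: bits=000000000000
After insert 'bee': sets bits 4 6 9 -> bits=000010100100
After insert 'jay': sets bits 1 7 10 -> bits=010010110110
After insert 'bat': sets bits 1 8 11 -> bits=010010111111
After insert 'owl': sets bits 6 9 -> bits=010010111111
After insert 'elk': sets bits 3 9 11 -> bits=010110111111
After insert 'yak': sets bits 2 3 4 -> bits=011110111111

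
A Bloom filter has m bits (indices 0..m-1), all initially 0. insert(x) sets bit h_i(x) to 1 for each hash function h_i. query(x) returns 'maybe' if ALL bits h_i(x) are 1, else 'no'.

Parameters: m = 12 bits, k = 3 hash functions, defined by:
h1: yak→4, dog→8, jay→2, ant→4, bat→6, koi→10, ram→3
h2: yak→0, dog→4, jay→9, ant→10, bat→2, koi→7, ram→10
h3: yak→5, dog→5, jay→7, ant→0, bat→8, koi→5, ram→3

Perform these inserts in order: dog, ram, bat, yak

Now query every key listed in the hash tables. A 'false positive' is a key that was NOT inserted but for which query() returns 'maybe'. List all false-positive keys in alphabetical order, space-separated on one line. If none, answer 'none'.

Answer: ant

Derivation:
Start: bits=000000000000
After insert 'dog': sets bits 4 5 8 -> bits=000011001000
After insert 'ram': sets bits 3 10 -> bits=000111001010
After insert 'bat': sets bits 2 6 8 -> bits=001111101010
After insert 'yak': sets bits 0 4 5 -> bits=101111101010
Not inserted: ant jay koi — query each against bits=101111101010:
query ant: checks bit0=1, bit4=1, bit10=1 (all 1) -> maybe => FALSE POSITIVE
query jay: checks bit2=1, bit7=0, bit9=0 (has a 0) -> no => not a false positive
query koi: checks bit5=1, bit7=0, bit10=1 (has a 0) -> no => not a false positive
False positives (alphabetical): ant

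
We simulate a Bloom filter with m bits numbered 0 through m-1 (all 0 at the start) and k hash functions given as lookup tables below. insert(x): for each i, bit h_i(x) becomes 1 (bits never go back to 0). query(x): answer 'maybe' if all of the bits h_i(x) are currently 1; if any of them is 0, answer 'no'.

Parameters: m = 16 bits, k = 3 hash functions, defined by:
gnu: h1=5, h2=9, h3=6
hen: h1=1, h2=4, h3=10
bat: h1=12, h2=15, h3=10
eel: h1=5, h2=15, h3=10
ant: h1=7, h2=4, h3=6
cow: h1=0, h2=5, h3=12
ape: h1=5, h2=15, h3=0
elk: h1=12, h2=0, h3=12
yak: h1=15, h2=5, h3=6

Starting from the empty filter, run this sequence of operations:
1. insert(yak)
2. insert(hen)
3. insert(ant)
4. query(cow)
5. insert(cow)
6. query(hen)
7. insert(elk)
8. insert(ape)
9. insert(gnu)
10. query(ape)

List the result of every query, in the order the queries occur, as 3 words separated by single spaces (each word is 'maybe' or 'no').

Start: bits=0000000000000000
Op 1: insert yak -> sets bits 5 6 15 -> bits=0000011000000001
Op 2: insert hen -> sets bits 1 4 10 -> bits=0100111000100001
Op 3: insert ant -> sets bits 4 6 7 -> bits=0100111100100001
Op 4: query cow -> checks bit0=0, bit5=1, bit12=0 (has a 0) -> no
Op 5: insert cow -> sets bits 0 5 12 -> bits=1100111100101001
Op 6: query hen -> checks bit1=1, bit4=1, bit10=1 (all 1) -> maybe
Op 7: insert elk -> sets bits 0 12 -> bits=1100111100101001
Op 8: insert ape -> sets bits 0 5 15 -> bits=1100111100101001
Op 9: insert gnu -> sets bits 5 6 9 -> bits=1100111101101001
Op 10: query ape -> checks bit0=1, bit5=1, bit15=1 (all 1) -> maybe
Query results in order: no maybe maybe

Answer: no maybe maybe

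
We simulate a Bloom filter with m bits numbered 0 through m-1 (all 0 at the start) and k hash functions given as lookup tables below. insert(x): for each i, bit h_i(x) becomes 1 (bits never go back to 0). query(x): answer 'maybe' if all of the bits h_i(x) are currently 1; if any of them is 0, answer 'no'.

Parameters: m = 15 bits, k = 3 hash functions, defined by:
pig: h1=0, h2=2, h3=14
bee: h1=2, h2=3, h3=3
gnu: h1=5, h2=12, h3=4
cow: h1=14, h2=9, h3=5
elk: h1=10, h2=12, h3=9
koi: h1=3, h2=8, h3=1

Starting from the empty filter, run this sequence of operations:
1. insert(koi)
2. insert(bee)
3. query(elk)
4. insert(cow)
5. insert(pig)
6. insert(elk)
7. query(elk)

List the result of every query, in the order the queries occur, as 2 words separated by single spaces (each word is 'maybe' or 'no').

Answer: no maybe

Derivation:
Start: bits=000000000000000
Op 1: insert koi -> sets bits 1 3 8 -> bits=010100001000000
Op 2: insert bee -> sets bits 2 3 -> bits=011100001000000
Op 3: query elk -> checks bit9=0, bit10=0, bit12=0 (has a 0) -> no
Op 4: insert cow -> sets bits 5 9 14 -> bits=011101001100001
Op 5: insert pig -> sets bits 0 2 14 -> bits=111101001100001
Op 6: insert elk -> sets bits 9 10 12 -> bits=111101001110101
Op 7: query elk -> checks bit9=1, bit10=1, bit12=1 (all 1) -> maybe
Query results in order: no maybe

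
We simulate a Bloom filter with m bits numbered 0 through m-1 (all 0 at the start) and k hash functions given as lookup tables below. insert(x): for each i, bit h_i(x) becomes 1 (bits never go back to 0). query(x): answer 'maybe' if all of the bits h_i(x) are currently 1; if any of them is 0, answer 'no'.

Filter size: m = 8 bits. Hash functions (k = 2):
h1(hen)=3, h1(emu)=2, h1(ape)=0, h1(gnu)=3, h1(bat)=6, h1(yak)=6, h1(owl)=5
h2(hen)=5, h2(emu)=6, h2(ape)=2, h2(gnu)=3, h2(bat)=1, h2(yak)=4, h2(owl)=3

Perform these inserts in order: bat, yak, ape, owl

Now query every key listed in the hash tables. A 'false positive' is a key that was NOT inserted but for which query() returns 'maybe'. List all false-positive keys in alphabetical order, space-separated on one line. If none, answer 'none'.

Start: bits=00000000
After insert 'bat': sets bits 1 6 -> bits=01000010
After insert 'yak': sets bits 4 6 -> bits=01001010
After insert 'ape': sets bits 0 2 -> bits=11101010
After insert 'owl': sets bits 3 5 -> bits=11111110
Not inserted: emu gnu hen — query each against bits=11111110:
query emu: checks bit2=1, bit6=1 (all 1) -> maybe => FALSE POSITIVE
query gnu: checks bit3=1 (all 1) -> maybe => FALSE POSITIVE
query hen: checks bit3=1, bit5=1 (all 1) -> maybe => FALSE POSITIVE
False positives (alphabetical): emu gnu hen

Answer: emu gnu hen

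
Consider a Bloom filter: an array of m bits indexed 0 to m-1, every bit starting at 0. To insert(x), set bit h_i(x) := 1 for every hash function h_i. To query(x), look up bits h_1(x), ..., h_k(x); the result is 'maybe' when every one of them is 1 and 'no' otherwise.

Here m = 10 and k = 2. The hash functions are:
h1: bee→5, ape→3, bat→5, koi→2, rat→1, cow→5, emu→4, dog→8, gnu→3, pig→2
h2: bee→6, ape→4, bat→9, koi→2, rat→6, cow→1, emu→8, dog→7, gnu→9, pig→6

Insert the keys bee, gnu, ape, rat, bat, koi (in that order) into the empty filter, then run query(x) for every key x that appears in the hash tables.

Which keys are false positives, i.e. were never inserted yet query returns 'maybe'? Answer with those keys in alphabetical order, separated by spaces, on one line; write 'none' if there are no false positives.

Answer: cow pig

Derivation:
Start: bits=0000000000
After insert 'bee': sets bits 5 6 -> bits=0000011000
After insert 'gnu': sets bits 3 9 -> bits=0001011001
After insert 'ape': sets bits 3 4 -> bits=0001111001
After insert 'rat': sets bits 1 6 -> bits=0101111001
After insert 'bat': sets bits 5 9 -> bits=0101111001
After insert 'koi': sets bits 2 -> bits=0111111001
Not inserted: cow dog emu pig — query each against bits=0111111001:
query cow: checks bit1=1, bit5=1 (all 1) -> maybe => FALSE POSITIVE
query dog: checks bit7=0, bit8=0 (has a 0) -> no => not a false positive
query emu: checks bit4=1, bit8=0 (has a 0) -> no => not a false positive
query pig: checks bit2=1, bit6=1 (all 1) -> maybe => FALSE POSITIVE
False positives (alphabetical): cow pig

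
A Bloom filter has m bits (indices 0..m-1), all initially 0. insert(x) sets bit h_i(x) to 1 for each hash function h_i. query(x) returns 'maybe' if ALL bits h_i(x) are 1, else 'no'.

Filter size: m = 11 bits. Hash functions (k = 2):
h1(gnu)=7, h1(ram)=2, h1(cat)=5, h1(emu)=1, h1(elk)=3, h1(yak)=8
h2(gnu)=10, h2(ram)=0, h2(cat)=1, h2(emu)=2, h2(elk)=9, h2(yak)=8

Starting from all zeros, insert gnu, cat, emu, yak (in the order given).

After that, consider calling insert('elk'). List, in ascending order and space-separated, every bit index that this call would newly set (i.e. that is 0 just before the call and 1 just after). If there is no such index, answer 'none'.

Start: bits=00000000000
After insert 'gnu': sets bits 7 10 -> bits=00000001001
After insert 'cat': sets bits 1 5 -> bits=01000101001
After insert 'emu': sets bits 1 2 -> bits=01100101001
After insert 'yak': sets bits 8 -> bits=01100101101
insert 'elk' would touch bits 3 9; currently bit3=0, bit9=0
Bits that are 0 among those (would change 0->1): 3 9

Answer: 3 9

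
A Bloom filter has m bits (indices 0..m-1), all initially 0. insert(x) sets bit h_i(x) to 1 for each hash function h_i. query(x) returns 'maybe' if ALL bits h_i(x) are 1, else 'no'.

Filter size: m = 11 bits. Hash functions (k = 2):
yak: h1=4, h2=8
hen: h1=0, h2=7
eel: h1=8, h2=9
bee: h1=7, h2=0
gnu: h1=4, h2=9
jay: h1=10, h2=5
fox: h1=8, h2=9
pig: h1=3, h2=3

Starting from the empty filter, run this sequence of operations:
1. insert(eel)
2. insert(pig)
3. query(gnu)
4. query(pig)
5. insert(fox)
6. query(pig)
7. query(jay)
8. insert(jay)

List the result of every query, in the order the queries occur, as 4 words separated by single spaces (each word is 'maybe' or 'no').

Start: bits=00000000000
Op 1: insert eel -> sets bits 8 9 -> bits=00000000110
Op 2: insert pig -> sets bits 3 -> bits=00010000110
Op 3: query gnu -> checks bit4=0, bit9=1 (has a 0) -> no
Op 4: query pig -> checks bit3=1 (all 1) -> maybe
Op 5: insert fox -> sets bits 8 9 -> bits=00010000110
Op 6: query pig -> checks bit3=1 (all 1) -> maybe
Op 7: query jay -> checks bit5=0, bit10=0 (has a 0) -> no
Op 8: insert jay -> sets bits 5 10 -> bits=00010100111
Query results in order: no maybe maybe no

Answer: no maybe maybe no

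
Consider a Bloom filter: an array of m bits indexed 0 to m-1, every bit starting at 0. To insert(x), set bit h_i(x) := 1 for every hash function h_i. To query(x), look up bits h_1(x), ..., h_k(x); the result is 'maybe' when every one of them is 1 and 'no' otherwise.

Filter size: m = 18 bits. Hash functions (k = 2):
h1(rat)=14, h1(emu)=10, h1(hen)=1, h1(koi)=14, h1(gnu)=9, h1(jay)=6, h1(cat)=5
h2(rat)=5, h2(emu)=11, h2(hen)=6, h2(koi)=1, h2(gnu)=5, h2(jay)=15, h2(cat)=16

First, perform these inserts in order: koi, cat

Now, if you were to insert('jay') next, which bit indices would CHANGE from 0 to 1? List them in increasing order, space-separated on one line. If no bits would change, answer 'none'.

Start: bits=000000000000000000
After insert 'koi': sets bits 1 14 -> bits=010000000000001000
After insert 'cat': sets bits 5 16 -> bits=010001000000001010
insert 'jay' would touch bits 6 15; currently bit6=0, bit15=0
Bits that are 0 among those (would change 0->1): 6 15

Answer: 6 15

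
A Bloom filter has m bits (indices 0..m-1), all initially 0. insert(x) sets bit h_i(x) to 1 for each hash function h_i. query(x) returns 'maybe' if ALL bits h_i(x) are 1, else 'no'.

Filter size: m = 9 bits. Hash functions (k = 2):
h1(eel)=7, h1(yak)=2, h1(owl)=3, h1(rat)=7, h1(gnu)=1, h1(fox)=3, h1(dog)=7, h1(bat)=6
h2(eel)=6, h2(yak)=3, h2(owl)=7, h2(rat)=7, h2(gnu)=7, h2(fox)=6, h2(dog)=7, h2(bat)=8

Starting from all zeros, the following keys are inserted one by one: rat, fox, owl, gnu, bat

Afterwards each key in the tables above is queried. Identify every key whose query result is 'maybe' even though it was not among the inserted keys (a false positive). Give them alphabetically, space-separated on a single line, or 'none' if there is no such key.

Answer: dog eel

Derivation:
Start: bits=000000000
After insert 'rat': sets bits 7 -> bits=000000010
After insert 'fox': sets bits 3 6 -> bits=000100110
After insert 'owl': sets bits 3 7 -> bits=000100110
After insert 'gnu': sets bits 1 7 -> bits=010100110
After insert 'bat': sets bits 6 8 -> bits=010100111
Not inserted: dog eel yak — query each against bits=010100111:
query dog: checks bit7=1 (all 1) -> maybe => FALSE POSITIVE
query eel: checks bit6=1, bit7=1 (all 1) -> maybe => FALSE POSITIVE
query yak: checks bit2=0, bit3=1 (has a 0) -> no => not a false positive
False positives (alphabetical): dog eel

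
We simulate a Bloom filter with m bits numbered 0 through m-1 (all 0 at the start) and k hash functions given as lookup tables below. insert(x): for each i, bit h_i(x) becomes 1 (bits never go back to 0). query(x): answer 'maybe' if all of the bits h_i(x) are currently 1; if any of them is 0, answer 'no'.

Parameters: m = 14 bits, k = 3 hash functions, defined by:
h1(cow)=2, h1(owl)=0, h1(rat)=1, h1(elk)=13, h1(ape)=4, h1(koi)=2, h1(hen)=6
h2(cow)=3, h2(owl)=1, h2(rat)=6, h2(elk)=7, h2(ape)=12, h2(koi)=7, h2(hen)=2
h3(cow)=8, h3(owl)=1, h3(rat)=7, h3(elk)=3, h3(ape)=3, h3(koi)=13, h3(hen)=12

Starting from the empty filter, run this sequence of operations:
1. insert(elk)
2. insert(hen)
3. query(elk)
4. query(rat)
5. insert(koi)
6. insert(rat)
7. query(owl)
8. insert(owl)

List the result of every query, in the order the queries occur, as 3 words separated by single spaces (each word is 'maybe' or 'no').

Answer: maybe no no

Derivation:
Start: bits=00000000000000
Op 1: insert elk -> sets bits 3 7 13 -> bits=00010001000001
Op 2: insert hen -> sets bits 2 6 12 -> bits=00110011000011
Op 3: query elk -> checks bit3=1, bit7=1, bit13=1 (all 1) -> maybe
Op 4: query rat -> checks bit1=0, bit6=1, bit7=1 (has a 0) -> no
Op 5: insert koi -> sets bits 2 7 13 -> bits=00110011000011
Op 6: insert rat -> sets bits 1 6 7 -> bits=01110011000011
Op 7: query owl -> checks bit0=0, bit1=1 (has a 0) -> no
Op 8: insert owl -> sets bits 0 1 -> bits=11110011000011
Query results in order: maybe no no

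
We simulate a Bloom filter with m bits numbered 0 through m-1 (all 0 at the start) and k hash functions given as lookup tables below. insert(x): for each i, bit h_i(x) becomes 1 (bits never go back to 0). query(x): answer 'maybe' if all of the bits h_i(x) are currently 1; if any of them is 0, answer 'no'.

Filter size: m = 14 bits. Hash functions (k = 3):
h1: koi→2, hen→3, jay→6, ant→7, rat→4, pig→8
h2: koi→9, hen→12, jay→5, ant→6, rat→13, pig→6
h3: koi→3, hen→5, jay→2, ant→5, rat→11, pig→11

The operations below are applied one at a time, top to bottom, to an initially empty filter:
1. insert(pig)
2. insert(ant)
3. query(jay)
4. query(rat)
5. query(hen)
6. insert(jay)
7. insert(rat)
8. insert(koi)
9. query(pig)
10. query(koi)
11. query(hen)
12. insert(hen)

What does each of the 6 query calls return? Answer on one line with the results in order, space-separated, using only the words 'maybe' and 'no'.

Start: bits=00000000000000
Op 1: insert pig -> sets bits 6 8 11 -> bits=00000010100100
Op 2: insert ant -> sets bits 5 6 7 -> bits=00000111100100
Op 3: query jay -> checks bit2=0, bit5=1, bit6=1 (has a 0) -> no
Op 4: query rat -> checks bit4=0, bit11=1, bit13=0 (has a 0) -> no
Op 5: query hen -> checks bit3=0, bit5=1, bit12=0 (has a 0) -> no
Op 6: insert jay -> sets bits 2 5 6 -> bits=00100111100100
Op 7: insert rat -> sets bits 4 11 13 -> bits=00101111100101
Op 8: insert koi -> sets bits 2 3 9 -> bits=00111111110101
Op 9: query pig -> checks bit6=1, bit8=1, bit11=1 (all 1) -> maybe
Op 10: query koi -> checks bit2=1, bit3=1, bit9=1 (all 1) -> maybe
Op 11: query hen -> checks bit3=1, bit5=1, bit12=0 (has a 0) -> no
Op 12: insert hen -> sets bits 3 5 12 -> bits=00111111110111
Query results in order: no no no maybe maybe no

Answer: no no no maybe maybe no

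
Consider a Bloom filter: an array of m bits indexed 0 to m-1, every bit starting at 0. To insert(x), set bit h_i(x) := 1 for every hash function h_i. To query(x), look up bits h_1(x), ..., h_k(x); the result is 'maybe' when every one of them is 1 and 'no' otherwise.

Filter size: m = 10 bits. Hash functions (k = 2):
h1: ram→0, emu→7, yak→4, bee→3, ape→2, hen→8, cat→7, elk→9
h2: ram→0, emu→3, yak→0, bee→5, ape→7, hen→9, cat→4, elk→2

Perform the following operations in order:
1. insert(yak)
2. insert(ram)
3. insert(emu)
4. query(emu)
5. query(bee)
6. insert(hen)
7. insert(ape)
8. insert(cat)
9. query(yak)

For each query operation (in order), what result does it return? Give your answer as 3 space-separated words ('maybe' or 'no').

Start: bits=0000000000
Op 1: insert yak -> sets bits 0 4 -> bits=1000100000
Op 2: insert ram -> sets bits 0 -> bits=1000100000
Op 3: insert emu -> sets bits 3 7 -> bits=1001100100
Op 4: query emu -> checks bit3=1, bit7=1 (all 1) -> maybe
Op 5: query bee -> checks bit3=1, bit5=0 (has a 0) -> no
Op 6: insert hen -> sets bits 8 9 -> bits=1001100111
Op 7: insert ape -> sets bits 2 7 -> bits=1011100111
Op 8: insert cat -> sets bits 4 7 -> bits=1011100111
Op 9: query yak -> checks bit0=1, bit4=1 (all 1) -> maybe
Query results in order: maybe no maybe

Answer: maybe no maybe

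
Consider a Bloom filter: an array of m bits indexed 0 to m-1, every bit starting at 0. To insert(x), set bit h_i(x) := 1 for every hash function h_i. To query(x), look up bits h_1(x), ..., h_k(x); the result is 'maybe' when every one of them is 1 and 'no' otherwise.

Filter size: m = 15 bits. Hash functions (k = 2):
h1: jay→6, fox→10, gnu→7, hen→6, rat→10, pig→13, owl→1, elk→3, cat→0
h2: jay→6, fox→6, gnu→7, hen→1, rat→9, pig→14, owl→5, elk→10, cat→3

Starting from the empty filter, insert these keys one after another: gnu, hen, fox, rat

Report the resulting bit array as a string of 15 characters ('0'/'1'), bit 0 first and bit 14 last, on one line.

Start: bits=000000000000000
After insert 'gnu': sets bits 7 -> bits=000000010000000
After insert 'hen': sets bits 1 6 -> bits=010000110000000
After insert 'fox': sets bits 6 10 -> bits=010000110010000
After insert 'rat': sets bits 9 10 -> bits=010000110110000

Answer: 010000110110000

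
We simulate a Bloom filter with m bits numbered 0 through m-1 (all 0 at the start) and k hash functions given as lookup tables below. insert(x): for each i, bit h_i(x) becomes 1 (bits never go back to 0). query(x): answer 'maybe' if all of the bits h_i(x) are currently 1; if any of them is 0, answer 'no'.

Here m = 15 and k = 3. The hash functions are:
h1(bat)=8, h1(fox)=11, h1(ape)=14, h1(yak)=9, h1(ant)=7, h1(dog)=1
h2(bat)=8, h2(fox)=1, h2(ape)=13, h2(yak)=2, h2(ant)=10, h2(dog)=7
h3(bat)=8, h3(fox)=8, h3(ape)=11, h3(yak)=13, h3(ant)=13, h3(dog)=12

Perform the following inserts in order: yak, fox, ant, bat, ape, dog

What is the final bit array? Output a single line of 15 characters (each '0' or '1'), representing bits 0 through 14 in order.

Answer: 011000011111111

Derivation:
Start: bits=000000000000000
After insert 'yak': sets bits 2 9 13 -> bits=001000000100010
After insert 'fox': sets bits 1 8 11 -> bits=011000001101010
After insert 'ant': sets bits 7 10 13 -> bits=011000011111010
After insert 'bat': sets bits 8 -> bits=011000011111010
After insert 'ape': sets bits 11 13 14 -> bits=011000011111011
After insert 'dog': sets bits 1 7 12 -> bits=011000011111111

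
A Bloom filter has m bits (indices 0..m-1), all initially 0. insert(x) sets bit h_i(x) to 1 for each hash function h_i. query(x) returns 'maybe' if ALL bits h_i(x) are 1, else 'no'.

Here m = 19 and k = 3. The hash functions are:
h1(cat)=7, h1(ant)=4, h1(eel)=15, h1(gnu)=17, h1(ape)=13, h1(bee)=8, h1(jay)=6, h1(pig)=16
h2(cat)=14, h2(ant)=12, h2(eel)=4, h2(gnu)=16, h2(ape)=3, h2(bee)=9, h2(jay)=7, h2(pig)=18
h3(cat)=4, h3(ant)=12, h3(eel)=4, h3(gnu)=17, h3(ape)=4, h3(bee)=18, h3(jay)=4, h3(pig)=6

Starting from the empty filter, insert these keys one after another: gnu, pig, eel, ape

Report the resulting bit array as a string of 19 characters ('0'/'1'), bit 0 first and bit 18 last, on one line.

Answer: 0001101000000101111

Derivation:
Start: bits=0000000000000000000
After insert 'gnu': sets bits 16 17 -> bits=0000000000000000110
After insert 'pig': sets bits 6 16 18 -> bits=0000001000000000111
After insert 'eel': sets bits 4 15 -> bits=0000101000000001111
After insert 'ape': sets bits 3 4 13 -> bits=0001101000000101111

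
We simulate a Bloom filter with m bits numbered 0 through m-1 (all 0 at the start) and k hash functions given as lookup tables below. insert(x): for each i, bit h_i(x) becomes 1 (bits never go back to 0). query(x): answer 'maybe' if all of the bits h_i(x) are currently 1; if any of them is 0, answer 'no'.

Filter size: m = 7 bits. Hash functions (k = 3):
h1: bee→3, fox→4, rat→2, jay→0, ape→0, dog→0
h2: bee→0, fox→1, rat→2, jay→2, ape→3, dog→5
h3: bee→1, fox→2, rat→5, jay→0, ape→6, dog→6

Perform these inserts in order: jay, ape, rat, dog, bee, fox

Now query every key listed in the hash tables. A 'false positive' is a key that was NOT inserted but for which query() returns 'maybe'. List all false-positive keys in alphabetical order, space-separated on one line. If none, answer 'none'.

Start: bits=0000000
After insert 'jay': sets bits 0 2 -> bits=1010000
After insert 'ape': sets bits 0 3 6 -> bits=1011001
After insert 'rat': sets bits 2 5 -> bits=1011011
After insert 'dog': sets bits 0 5 6 -> bits=1011011
After insert 'bee': sets bits 0 1 3 -> bits=1111011
After insert 'fox': sets bits 1 2 4 -> bits=1111111
Not inserted: (none) — query each against bits=1111111:
False positives (alphabetical): none

Answer: none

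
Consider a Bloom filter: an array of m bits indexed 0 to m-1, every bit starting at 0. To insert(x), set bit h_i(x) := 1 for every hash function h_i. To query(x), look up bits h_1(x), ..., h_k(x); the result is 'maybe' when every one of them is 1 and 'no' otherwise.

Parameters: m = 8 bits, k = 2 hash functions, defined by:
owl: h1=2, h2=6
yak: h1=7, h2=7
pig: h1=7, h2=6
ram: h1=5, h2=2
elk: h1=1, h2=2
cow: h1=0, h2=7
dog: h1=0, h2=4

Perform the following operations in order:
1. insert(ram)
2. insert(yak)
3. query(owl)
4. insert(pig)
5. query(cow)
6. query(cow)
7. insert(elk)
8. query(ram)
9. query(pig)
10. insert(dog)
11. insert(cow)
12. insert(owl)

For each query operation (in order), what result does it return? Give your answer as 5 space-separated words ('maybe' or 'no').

Start: bits=00000000
Op 1: insert ram -> sets bits 2 5 -> bits=00100100
Op 2: insert yak -> sets bits 7 -> bits=00100101
Op 3: query owl -> checks bit2=1, bit6=0 (has a 0) -> no
Op 4: insert pig -> sets bits 6 7 -> bits=00100111
Op 5: query cow -> checks bit0=0, bit7=1 (has a 0) -> no
Op 6: query cow -> checks bit0=0, bit7=1 (has a 0) -> no
Op 7: insert elk -> sets bits 1 2 -> bits=01100111
Op 8: query ram -> checks bit2=1, bit5=1 (all 1) -> maybe
Op 9: query pig -> checks bit6=1, bit7=1 (all 1) -> maybe
Op 10: insert dog -> sets bits 0 4 -> bits=11101111
Op 11: insert cow -> sets bits 0 7 -> bits=11101111
Op 12: insert owl -> sets bits 2 6 -> bits=11101111
Query results in order: no no no maybe maybe

Answer: no no no maybe maybe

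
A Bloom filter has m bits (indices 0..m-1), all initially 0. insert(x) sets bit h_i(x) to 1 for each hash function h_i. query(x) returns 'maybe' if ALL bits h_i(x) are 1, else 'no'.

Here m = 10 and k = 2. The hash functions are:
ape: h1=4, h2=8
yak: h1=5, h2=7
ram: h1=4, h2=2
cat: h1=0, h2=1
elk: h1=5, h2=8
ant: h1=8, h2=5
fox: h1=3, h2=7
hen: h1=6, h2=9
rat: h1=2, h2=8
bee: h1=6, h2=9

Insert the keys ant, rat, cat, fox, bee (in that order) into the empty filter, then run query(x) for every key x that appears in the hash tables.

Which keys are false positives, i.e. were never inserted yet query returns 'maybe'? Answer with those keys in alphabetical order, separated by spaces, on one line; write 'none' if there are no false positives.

Start: bits=0000000000
After insert 'ant': sets bits 5 8 -> bits=0000010010
After insert 'rat': sets bits 2 8 -> bits=0010010010
After insert 'cat': sets bits 0 1 -> bits=1110010010
After insert 'fox': sets bits 3 7 -> bits=1111010110
After insert 'bee': sets bits 6 9 -> bits=1111011111
Not inserted: ape elk hen ram yak — query each against bits=1111011111:
query ape: checks bit4=0, bit8=1 (has a 0) -> no => not a false positive
query elk: checks bit5=1, bit8=1 (all 1) -> maybe => FALSE POSITIVE
query hen: checks bit6=1, bit9=1 (all 1) -> maybe => FALSE POSITIVE
query ram: checks bit2=1, bit4=0 (has a 0) -> no => not a false positive
query yak: checks bit5=1, bit7=1 (all 1) -> maybe => FALSE POSITIVE
False positives (alphabetical): elk hen yak

Answer: elk hen yak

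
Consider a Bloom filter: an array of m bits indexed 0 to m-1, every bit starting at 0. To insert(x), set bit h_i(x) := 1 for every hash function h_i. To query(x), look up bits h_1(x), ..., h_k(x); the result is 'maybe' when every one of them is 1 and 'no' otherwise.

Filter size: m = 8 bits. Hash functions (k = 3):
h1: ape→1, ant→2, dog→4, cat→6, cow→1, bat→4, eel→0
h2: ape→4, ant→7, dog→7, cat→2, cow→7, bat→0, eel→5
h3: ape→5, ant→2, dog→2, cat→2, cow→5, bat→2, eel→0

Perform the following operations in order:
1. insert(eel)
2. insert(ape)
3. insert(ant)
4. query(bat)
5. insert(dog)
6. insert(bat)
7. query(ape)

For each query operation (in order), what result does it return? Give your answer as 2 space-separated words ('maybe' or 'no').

Answer: maybe maybe

Derivation:
Start: bits=00000000
Op 1: insert eel -> sets bits 0 5 -> bits=10000100
Op 2: insert ape -> sets bits 1 4 5 -> bits=11001100
Op 3: insert ant -> sets bits 2 7 -> bits=11101101
Op 4: query bat -> checks bit0=1, bit2=1, bit4=1 (all 1) -> maybe
Op 5: insert dog -> sets bits 2 4 7 -> bits=11101101
Op 6: insert bat -> sets bits 0 2 4 -> bits=11101101
Op 7: query ape -> checks bit1=1, bit4=1, bit5=1 (all 1) -> maybe
Query results in order: maybe maybe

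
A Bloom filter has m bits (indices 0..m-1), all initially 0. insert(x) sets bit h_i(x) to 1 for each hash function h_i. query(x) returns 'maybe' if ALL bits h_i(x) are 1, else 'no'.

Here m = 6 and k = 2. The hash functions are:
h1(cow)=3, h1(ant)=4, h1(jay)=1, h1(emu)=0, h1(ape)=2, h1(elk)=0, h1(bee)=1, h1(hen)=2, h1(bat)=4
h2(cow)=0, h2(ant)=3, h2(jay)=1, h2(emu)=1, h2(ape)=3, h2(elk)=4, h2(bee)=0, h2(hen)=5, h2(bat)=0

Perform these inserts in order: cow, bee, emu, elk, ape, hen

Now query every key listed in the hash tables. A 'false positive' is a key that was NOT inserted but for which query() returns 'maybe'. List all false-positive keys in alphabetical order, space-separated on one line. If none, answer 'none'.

Answer: ant bat jay

Derivation:
Start: bits=000000
After insert 'cow': sets bits 0 3 -> bits=100100
After insert 'bee': sets bits 0 1 -> bits=110100
After insert 'emu': sets bits 0 1 -> bits=110100
After insert 'elk': sets bits 0 4 -> bits=110110
After insert 'ape': sets bits 2 3 -> bits=111110
After insert 'hen': sets bits 2 5 -> bits=111111
Not inserted: ant bat jay — query each against bits=111111:
query ant: checks bit3=1, bit4=1 (all 1) -> maybe => FALSE POSITIVE
query bat: checks bit0=1, bit4=1 (all 1) -> maybe => FALSE POSITIVE
query jay: checks bit1=1 (all 1) -> maybe => FALSE POSITIVE
False positives (alphabetical): ant bat jay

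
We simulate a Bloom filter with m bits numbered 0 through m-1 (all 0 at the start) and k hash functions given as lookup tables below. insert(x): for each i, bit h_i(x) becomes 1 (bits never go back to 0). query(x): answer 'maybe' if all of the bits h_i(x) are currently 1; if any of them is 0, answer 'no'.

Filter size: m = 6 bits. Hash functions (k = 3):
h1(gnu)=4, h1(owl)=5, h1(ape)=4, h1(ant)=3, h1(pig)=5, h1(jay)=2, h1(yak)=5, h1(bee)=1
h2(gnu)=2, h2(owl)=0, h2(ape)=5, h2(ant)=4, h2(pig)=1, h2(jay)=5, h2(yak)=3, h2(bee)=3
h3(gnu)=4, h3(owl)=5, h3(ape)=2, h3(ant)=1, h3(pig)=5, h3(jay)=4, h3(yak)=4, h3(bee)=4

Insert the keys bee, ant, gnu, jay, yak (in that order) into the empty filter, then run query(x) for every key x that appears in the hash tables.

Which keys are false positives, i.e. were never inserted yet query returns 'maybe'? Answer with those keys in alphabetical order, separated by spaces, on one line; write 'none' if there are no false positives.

Start: bits=000000
After insert 'bee': sets bits 1 3 4 -> bits=010110
After insert 'ant': sets bits 1 3 4 -> bits=010110
After insert 'gnu': sets bits 2 4 -> bits=011110
After insert 'jay': sets bits 2 4 5 -> bits=011111
After insert 'yak': sets bits 3 4 5 -> bits=011111
Not inserted: ape owl pig — query each against bits=011111:
query ape: checks bit2=1, bit4=1, bit5=1 (all 1) -> maybe => FALSE POSITIVE
query owl: checks bit0=0, bit5=1 (has a 0) -> no => not a false positive
query pig: checks bit1=1, bit5=1 (all 1) -> maybe => FALSE POSITIVE
False positives (alphabetical): ape pig

Answer: ape pig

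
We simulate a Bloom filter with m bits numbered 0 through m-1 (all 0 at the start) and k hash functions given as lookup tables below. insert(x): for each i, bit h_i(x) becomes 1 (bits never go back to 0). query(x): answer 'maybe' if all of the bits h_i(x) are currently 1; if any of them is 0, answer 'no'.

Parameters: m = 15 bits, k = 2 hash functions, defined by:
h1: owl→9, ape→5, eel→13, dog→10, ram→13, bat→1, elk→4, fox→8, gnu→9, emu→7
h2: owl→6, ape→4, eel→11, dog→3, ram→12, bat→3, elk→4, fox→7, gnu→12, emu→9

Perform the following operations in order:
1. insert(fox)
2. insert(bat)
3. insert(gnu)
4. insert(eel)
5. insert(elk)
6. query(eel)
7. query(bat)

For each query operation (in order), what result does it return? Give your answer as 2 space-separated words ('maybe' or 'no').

Answer: maybe maybe

Derivation:
Start: bits=000000000000000
Op 1: insert fox -> sets bits 7 8 -> bits=000000011000000
Op 2: insert bat -> sets bits 1 3 -> bits=010100011000000
Op 3: insert gnu -> sets bits 9 12 -> bits=010100011100100
Op 4: insert eel -> sets bits 11 13 -> bits=010100011101110
Op 5: insert elk -> sets bits 4 -> bits=010110011101110
Op 6: query eel -> checks bit11=1, bit13=1 (all 1) -> maybe
Op 7: query bat -> checks bit1=1, bit3=1 (all 1) -> maybe
Query results in order: maybe maybe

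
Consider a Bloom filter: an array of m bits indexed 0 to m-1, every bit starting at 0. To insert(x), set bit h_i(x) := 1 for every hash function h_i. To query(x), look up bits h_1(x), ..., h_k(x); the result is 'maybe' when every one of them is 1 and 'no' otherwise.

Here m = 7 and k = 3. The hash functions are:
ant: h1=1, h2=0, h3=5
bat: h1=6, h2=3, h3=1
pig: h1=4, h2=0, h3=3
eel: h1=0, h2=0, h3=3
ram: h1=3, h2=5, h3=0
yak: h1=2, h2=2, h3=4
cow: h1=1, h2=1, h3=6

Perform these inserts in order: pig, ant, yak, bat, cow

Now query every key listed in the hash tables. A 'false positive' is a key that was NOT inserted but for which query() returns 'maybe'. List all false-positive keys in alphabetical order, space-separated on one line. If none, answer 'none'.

Start: bits=0000000
After insert 'pig': sets bits 0 3 4 -> bits=1001100
After insert 'ant': sets bits 0 1 5 -> bits=1101110
After insert 'yak': sets bits 2 4 -> bits=1111110
After insert 'bat': sets bits 1 3 6 -> bits=1111111
After insert 'cow': sets bits 1 6 -> bits=1111111
Not inserted: eel ram — query each against bits=1111111:
query eel: checks bit0=1, bit3=1 (all 1) -> maybe => FALSE POSITIVE
query ram: checks bit0=1, bit3=1, bit5=1 (all 1) -> maybe => FALSE POSITIVE
False positives (alphabetical): eel ram

Answer: eel ram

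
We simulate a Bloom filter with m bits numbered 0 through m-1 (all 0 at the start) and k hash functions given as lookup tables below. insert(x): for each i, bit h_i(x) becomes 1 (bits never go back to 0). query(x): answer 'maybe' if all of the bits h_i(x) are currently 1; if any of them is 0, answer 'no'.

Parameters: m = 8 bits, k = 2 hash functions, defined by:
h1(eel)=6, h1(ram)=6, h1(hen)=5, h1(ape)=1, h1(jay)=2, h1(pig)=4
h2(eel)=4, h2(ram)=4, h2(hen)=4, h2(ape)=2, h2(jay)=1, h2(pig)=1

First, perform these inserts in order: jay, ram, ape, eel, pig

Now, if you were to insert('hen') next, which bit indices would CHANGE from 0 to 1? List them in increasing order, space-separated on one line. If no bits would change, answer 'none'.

Answer: 5

Derivation:
Start: bits=00000000
After insert 'jay': sets bits 1 2 -> bits=01100000
After insert 'ram': sets bits 4 6 -> bits=01101010
After insert 'ape': sets bits 1 2 -> bits=01101010
After insert 'eel': sets bits 4 6 -> bits=01101010
After insert 'pig': sets bits 1 4 -> bits=01101010
insert 'hen' would touch bits 4 5; currently bit4=1, bit5=0
Bits that are 0 among those (would change 0->1): 5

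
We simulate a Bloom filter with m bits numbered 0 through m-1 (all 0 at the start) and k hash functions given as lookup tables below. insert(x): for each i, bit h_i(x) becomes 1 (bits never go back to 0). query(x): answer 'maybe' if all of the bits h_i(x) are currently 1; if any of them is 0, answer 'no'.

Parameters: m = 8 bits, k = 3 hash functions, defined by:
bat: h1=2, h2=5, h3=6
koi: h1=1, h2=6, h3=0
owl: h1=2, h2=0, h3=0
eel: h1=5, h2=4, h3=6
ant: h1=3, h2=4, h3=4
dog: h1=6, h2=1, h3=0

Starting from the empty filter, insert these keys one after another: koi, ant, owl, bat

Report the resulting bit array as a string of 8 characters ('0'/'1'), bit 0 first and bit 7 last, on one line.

Answer: 11111110

Derivation:
Start: bits=00000000
After insert 'koi': sets bits 0 1 6 -> bits=11000010
After insert 'ant': sets bits 3 4 -> bits=11011010
After insert 'owl': sets bits 0 2 -> bits=11111010
After insert 'bat': sets bits 2 5 6 -> bits=11111110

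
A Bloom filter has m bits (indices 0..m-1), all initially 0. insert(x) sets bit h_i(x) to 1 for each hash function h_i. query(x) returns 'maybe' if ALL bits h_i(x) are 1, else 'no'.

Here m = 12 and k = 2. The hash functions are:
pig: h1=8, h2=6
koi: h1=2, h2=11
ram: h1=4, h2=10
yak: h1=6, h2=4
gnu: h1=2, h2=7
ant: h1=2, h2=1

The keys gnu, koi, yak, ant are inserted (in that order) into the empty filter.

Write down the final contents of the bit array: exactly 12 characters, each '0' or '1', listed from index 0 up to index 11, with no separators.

Answer: 011010110001

Derivation:
Start: bits=000000000000
After insert 'gnu': sets bits 2 7 -> bits=001000010000
After insert 'koi': sets bits 2 11 -> bits=001000010001
After insert 'yak': sets bits 4 6 -> bits=001010110001
After insert 'ant': sets bits 1 2 -> bits=011010110001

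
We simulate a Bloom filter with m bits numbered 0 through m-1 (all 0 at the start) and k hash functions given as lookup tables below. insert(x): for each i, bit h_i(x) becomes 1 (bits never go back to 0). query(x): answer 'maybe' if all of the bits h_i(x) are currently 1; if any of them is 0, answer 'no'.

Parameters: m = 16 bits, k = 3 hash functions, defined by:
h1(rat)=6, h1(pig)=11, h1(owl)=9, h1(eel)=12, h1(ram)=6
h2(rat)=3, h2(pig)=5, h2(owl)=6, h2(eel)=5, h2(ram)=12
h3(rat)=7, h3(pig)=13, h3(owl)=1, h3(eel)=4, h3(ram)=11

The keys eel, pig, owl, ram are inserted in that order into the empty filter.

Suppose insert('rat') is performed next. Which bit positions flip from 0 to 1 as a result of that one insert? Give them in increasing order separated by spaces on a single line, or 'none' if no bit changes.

Start: bits=0000000000000000
After insert 'eel': sets bits 4 5 12 -> bits=0000110000001000
After insert 'pig': sets bits 5 11 13 -> bits=0000110000011100
After insert 'owl': sets bits 1 6 9 -> bits=0100111001011100
After insert 'ram': sets bits 6 11 12 -> bits=0100111001011100
insert 'rat' would touch bits 3 6 7; currently bit3=0, bit6=1, bit7=0
Bits that are 0 among those (would change 0->1): 3 7

Answer: 3 7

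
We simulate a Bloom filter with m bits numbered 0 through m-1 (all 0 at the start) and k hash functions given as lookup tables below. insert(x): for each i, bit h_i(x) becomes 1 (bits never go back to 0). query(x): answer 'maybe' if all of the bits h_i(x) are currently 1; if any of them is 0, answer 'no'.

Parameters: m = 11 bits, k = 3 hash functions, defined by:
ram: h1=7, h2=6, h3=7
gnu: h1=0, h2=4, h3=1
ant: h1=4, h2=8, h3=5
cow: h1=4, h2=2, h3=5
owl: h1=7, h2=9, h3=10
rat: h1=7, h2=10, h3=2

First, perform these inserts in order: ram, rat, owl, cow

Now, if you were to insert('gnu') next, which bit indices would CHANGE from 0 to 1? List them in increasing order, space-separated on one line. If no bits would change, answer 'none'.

Start: bits=00000000000
After insert 'ram': sets bits 6 7 -> bits=00000011000
After insert 'rat': sets bits 2 7 10 -> bits=00100011001
After insert 'owl': sets bits 7 9 10 -> bits=00100011011
After insert 'cow': sets bits 2 4 5 -> bits=00101111011
insert 'gnu' would touch bits 0 1 4; currently bit0=0, bit1=0, bit4=1
Bits that are 0 among those (would change 0->1): 0 1

Answer: 0 1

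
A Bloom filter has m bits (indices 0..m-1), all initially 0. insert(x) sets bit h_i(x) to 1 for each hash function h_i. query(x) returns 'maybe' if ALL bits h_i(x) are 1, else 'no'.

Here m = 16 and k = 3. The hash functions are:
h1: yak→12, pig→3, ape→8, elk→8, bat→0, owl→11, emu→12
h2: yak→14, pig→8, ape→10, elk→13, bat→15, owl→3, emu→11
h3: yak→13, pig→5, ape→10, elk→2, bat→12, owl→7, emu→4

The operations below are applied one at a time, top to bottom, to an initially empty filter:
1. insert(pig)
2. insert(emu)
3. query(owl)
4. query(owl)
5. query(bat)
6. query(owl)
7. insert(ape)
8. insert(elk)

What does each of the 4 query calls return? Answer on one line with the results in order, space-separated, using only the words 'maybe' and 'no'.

Start: bits=0000000000000000
Op 1: insert pig -> sets bits 3 5 8 -> bits=0001010010000000
Op 2: insert emu -> sets bits 4 11 12 -> bits=0001110010011000
Op 3: query owl -> checks bit3=1, bit7=0, bit11=1 (has a 0) -> no
Op 4: query owl -> checks bit3=1, bit7=0, bit11=1 (has a 0) -> no
Op 5: query bat -> checks bit0=0, bit12=1, bit15=0 (has a 0) -> no
Op 6: query owl -> checks bit3=1, bit7=0, bit11=1 (has a 0) -> no
Op 7: insert ape -> sets bits 8 10 -> bits=0001110010111000
Op 8: insert elk -> sets bits 2 8 13 -> bits=0011110010111100
Query results in order: no no no no

Answer: no no no no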